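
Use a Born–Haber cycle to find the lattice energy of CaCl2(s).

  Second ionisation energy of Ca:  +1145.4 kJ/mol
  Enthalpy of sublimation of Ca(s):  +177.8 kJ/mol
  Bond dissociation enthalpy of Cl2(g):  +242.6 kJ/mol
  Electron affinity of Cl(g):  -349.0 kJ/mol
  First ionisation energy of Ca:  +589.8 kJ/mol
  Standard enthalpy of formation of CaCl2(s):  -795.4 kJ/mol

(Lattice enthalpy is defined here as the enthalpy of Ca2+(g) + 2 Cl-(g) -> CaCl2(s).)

U = -2253.0 kJ/mol

ΔHf° = 1·ΔHsub + 1·(ΣIE) + 1·D(Cl2) + 2·EA + U
-795.4 = 1·(+177.8) + 1·(+1735.2) + 1·(+242.6) + 2·(-349.0) + U
U = -795.4 − (+1457.6) = -2253.0 kJ/mol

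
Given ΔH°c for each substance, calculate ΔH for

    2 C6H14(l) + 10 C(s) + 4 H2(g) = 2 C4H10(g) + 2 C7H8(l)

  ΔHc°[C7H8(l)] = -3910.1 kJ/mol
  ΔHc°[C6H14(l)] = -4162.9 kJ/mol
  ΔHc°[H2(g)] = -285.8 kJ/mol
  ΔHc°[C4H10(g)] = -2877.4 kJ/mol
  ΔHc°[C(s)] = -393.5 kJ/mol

With combustion enthalpies, reactants minus products:
= [2·(-4162.9) + 10·(-393.5) + 4·(-285.8)] − [2·(-2877.4) + 2·(-3910.1)]
= 171.0 kJ/mol

ΔH = 171.0 kJ/mol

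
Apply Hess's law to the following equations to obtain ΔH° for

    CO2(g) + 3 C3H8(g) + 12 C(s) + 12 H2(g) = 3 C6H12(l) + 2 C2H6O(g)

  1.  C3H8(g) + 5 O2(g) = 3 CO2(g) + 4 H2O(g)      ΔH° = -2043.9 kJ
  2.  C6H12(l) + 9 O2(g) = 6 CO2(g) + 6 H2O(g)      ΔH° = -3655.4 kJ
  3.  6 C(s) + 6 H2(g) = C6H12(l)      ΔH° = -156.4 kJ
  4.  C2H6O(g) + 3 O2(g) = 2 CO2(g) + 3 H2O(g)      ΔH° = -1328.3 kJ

eq. 1 × 3 (×3 to match 3 C3H8(g) in the target): (3)·(-2043.9) = -6131.7 kJ
eq. 2 reversed: +3655.4 kJ
eq. 3 × 2 (scale by 2 for the 12 C(s)): (2)·(-156.4) = -312.8 kJ
eq. 4 reversed and × 2 (C2H6O(g) must end up as a product; ×2 to match 2 C2H6O(g) in the target): (-2)·(-1328.3) = +2656.6 kJ
By Hess's law, ΔH° = (-6131.7) + (+3655.4) + (-312.8) + (+2656.6) = -132.5 kJ

ΔH° = -132.5 kJ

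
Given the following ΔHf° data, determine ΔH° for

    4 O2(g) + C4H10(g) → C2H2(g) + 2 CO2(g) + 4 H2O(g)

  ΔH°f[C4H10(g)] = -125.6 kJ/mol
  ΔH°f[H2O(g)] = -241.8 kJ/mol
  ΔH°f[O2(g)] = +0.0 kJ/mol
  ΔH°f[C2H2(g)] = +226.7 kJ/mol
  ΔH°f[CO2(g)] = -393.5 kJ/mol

ΔH° = -1401.9 kJ/mol

ΔH°rxn = Σ nΔHf°(products) − Σ nΔHf°(reactants).
Products: 1·(+226.7) + 2·(-393.5) + 4·(-241.8) = -1527.5
Reactants: 4·(+0.0) + 1·(-125.6) = -125.6
ΔH° = (-1527.5) − (-125.6) = -1401.9 kJ/mol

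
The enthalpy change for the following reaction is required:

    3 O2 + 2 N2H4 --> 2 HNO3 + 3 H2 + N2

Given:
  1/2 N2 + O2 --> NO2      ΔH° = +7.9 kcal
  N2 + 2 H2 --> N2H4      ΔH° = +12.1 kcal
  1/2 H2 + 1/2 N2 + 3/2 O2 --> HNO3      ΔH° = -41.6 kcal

equation 1: not needed.
equation 2 reversed and × 2: (-2)·(+12.1) = -24.2 kcal
equation 3 × 2: (2)·(-41.6) = -83.2 kcal
ΔH° = (-24.2) + (-83.2) = -107.4 kcal

ΔH° = -107.4 kcal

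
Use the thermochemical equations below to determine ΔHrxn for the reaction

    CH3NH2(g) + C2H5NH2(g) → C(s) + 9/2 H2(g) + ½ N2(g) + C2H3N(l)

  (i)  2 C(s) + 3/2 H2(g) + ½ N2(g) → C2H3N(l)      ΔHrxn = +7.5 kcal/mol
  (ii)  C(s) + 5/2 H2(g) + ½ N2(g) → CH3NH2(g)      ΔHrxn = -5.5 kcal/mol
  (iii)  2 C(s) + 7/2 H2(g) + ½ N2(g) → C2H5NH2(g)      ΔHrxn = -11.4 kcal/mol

(i) as written: +7.5 kcal/mol
(ii) reversed: +5.5 kcal/mol
(iii) reversed: +11.4 kcal/mol
By Hess's law, ΔHrxn = (1)·(+7.5) + (-1)·(-5.5) + (-1)·(-11.4) = 24.4 kcal/mol

ΔHrxn = 24.4 kcal/mol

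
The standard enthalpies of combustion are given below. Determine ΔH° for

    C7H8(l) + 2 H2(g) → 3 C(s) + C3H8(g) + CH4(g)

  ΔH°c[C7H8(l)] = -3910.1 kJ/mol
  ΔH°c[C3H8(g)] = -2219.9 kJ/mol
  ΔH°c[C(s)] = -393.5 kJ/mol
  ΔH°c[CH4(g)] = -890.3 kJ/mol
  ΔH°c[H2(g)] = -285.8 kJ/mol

With combustion enthalpies, reactants minus products:
= [1·(-3910.1) + 2·(-285.8)] − [3·(-393.5) + 1·(-2219.9) + 1·(-890.3)]
= -191.0 kJ/mol

ΔH° = -191.0 kJ/mol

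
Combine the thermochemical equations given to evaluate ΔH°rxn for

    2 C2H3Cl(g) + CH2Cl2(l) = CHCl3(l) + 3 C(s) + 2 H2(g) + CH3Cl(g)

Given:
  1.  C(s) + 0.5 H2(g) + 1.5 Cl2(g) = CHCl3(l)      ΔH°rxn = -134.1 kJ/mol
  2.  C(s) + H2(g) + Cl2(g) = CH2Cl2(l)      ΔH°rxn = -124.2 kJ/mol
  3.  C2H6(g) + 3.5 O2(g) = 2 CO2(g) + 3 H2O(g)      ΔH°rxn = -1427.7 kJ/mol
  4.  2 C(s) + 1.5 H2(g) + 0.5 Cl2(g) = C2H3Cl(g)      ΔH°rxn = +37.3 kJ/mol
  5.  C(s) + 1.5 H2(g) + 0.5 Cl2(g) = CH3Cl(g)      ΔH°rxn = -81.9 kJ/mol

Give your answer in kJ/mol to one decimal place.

ΔH°rxn = -166.4 kJ/mol

eq. 1 as written: -134.1 kJ/mol
eq. 2 reversed: +124.2 kJ/mol
eq. 3: not needed.
eq. 4 reversed and × 2: (-2)·(+37.3) = -74.6 kJ/mol
eq. 5 as written: -81.9 kJ/mol
Combining the equations, ΔH°rxn = (-134.1) + (+124.2) + (-74.6) + (-81.9) = -166.4 kJ/mol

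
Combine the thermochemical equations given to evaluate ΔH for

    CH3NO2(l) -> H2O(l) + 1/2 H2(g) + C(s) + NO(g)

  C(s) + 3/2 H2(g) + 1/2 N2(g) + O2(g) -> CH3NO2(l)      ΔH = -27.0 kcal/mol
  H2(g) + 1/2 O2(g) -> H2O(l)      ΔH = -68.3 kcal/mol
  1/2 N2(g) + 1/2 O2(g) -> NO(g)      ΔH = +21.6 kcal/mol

ΔH = -19.7 kcal/mol

equation 1 reversed (reverse to put CH3NO2(l) on the reactant side): +27.0 kcal/mol
equation 2 as written (H2O(l) already on the product side): -68.3 kcal/mol
equation 3 as written (NO(g) already on the product side): +21.6 kcal/mol
By Hess's law, ΔH = (-1)·(-27.0) + (1)·(-68.3) + (1)·(+21.6) = -19.7 kcal/mol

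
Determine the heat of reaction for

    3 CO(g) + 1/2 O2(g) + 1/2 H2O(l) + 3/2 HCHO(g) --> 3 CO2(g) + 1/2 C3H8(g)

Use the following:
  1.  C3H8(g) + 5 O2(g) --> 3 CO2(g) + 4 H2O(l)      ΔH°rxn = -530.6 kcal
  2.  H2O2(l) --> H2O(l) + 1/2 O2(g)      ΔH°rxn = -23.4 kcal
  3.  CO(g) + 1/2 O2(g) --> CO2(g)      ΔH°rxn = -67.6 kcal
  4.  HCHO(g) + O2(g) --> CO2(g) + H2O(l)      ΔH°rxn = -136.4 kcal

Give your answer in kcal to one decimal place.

ΔH°rxn = -142.1 kcal

eq. 1 reversed and × 1/2: (-1/2)·(-530.6) = +265.3 kcal
eq. 2: not needed.
eq. 3 × 3: (3)·(-67.6) = -202.8 kcal
eq. 4 × 3/2: (3/2)·(-136.4) = -204.6 kcal
Since enthalpy is a state function, ΔH°rxn = (-1/2)·(-530.6) + (3)·(-67.6) + (3/2)·(-136.4) = -142.1 kcal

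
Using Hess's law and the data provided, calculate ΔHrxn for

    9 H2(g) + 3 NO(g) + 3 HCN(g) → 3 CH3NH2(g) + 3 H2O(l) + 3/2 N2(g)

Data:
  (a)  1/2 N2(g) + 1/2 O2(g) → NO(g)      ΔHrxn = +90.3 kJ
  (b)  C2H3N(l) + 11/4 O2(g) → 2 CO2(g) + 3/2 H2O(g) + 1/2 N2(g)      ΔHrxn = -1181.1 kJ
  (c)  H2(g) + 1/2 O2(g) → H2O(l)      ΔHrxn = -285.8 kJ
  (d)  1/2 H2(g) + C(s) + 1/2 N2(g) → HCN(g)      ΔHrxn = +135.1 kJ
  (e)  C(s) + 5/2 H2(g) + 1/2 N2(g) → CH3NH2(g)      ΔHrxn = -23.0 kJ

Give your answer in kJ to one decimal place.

(a) reversed and × 3 (NO(g) must end up as a reactant; scale by 3 for the 3 NO(g)): (-3)·(+90.3) = -270.9 kJ
(b): not needed (H2O(g) appears nowhere else).
(c) × 3 (×3 to match 3 H2O(l) in the target): (3)·(-285.8) = -857.4 kJ
(d) reversed and × 3 (reverse to put HCN(g) on the reactant side; scale by 3 for the 3 HCN(g)): (-3)·(+135.1) = -405.3 kJ
(e) × 3 (×3 to match 3 CH3NH2(g) in the target): (3)·(-23.0) = -69.0 kJ
ΔHrxn = (-3)·(+90.3) + (3)·(-285.8) + (-3)·(+135.1) + (3)·(-23.0) = -1602.6 kJ

ΔHrxn = -1602.6 kJ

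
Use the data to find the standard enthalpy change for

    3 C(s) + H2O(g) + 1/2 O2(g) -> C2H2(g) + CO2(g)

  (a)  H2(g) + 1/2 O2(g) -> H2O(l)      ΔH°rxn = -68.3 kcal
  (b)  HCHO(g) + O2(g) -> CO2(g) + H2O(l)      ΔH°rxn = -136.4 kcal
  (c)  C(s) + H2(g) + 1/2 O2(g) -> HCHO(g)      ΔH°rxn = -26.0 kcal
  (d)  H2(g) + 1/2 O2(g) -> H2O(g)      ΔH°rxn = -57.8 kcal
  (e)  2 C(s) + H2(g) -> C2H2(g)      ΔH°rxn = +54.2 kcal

(a) reversed: +68.3 kcal
(b) as written (CO2(g) already on the product side): -136.4 kcal
(c) as written: -26.0 kcal
(d) reversed (H2O(g) must end up as a reactant): +57.8 kcal
(e) as written (C2H2(g) already on the product side): +54.2 kcal
ΔH°rxn = (+68.3) + (-136.4) + (-26.0) + (+57.8) + (+54.2) = 17.9 kcal

ΔH°rxn = 17.9 kcal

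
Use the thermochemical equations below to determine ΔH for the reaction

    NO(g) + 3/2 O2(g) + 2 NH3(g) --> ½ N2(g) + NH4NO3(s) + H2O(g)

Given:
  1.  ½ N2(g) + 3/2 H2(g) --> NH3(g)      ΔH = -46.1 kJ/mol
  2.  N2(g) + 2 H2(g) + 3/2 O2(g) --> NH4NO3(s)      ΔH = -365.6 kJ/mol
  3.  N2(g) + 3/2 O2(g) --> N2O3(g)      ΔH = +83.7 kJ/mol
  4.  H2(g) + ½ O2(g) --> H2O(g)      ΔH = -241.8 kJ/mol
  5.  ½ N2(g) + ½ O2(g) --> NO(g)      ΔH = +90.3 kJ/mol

eq. 1 reversed and × 2: (-2)·(-46.1) = +92.2 kJ/mol
eq. 2 as written: -365.6 kJ/mol
eq. 3: not needed.
eq. 4 as written: -241.8 kJ/mol
eq. 5 reversed: -90.3 kJ/mol
Combining the equations, ΔH = (-2)·(-46.1) + (1)·(-365.6) + (1)·(-241.8) + (-1)·(+90.3) = -605.5 kJ/mol

ΔH = -605.5 kJ/mol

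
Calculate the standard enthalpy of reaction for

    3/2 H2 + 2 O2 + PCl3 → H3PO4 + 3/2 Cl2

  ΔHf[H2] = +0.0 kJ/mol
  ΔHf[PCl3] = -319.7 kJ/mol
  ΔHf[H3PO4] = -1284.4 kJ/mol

Products: 1·(-1284.4) + 3/2·(+0.0) = -1284.4
Reactants: 3/2·(+0.0) + 2·(+0.0) + 1·(-319.7) = -319.7
ΔHrxn = (-1284.4) − (-319.7) = -964.7 kJ/mol

ΔHrxn = -964.7 kJ/mol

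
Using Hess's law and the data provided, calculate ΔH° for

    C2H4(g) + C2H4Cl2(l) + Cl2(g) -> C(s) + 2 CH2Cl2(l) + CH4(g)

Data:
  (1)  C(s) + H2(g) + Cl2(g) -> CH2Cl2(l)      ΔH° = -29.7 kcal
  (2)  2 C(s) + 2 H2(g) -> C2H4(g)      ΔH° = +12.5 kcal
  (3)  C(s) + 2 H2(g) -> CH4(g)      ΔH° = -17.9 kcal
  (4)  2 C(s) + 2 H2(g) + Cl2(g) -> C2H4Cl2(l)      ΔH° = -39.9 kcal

ΔH° = -49.9 kcal

(1) × 2: (2)·(-29.7) = -59.4 kcal
(2) reversed: -12.5 kcal
(3) as written: -17.9 kcal
(4) reversed: +39.9 kcal
ΔH° = (2)·(-29.7) + (-1)·(+12.5) + (1)·(-17.9) + (-1)·(-39.9) = -49.9 kcal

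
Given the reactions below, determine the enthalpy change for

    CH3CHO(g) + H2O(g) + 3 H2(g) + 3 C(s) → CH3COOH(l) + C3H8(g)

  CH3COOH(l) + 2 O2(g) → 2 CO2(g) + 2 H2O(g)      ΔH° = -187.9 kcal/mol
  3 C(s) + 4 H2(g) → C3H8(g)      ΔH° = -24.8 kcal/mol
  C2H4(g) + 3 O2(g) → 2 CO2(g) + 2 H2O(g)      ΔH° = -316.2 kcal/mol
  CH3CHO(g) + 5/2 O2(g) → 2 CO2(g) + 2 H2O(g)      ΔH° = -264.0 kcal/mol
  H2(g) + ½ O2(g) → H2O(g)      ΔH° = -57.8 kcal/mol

ΔH° = -43.1 kcal/mol

equation 1 reversed (reverse to put CH3COOH(l) on the product side): +187.9 kcal/mol
equation 2 as written (C3H8(g) already on the product side): -24.8 kcal/mol
equation 3: not needed (C2H4(g) appears nowhere else).
equation 4 as written (CH3CHO(g) already on the reactant side): -264.0 kcal/mol
equation 5 reversed: +57.8 kcal/mol
Since enthalpy is a state function, ΔH° = (+187.9) + (-24.8) + (-264.0) + (+57.8) = -43.1 kcal/mol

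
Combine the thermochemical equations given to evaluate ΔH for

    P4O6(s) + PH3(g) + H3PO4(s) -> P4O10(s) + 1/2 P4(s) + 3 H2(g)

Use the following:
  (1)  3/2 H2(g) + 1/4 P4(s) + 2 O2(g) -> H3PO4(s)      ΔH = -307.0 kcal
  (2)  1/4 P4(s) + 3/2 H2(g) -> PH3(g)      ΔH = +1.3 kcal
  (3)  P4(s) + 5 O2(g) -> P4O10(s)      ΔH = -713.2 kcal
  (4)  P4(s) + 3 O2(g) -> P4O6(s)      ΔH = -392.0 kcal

(1) reversed: +307.0 kcal
(2) reversed: -1.3 kcal
(3) as written: -713.2 kcal
(4) reversed: +392.0 kcal
Summing the manipulated equations, ΔH = (+307.0) + (-1.3) + (-713.2) + (+392.0) = -15.5 kcal

ΔH = -15.5 kcal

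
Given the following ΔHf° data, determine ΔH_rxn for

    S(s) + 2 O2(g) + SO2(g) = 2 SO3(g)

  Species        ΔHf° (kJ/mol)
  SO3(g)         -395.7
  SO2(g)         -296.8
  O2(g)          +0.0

ΔH_rxn = -494.6 kJ/mol

Products: 2·(-395.7) = -791.4
Reactants: 1·(+0.0) + 2·(+0.0) + 1·(-296.8) = -296.8
ΔH_rxn = (-791.4) − (-296.8) = -494.6 kJ/mol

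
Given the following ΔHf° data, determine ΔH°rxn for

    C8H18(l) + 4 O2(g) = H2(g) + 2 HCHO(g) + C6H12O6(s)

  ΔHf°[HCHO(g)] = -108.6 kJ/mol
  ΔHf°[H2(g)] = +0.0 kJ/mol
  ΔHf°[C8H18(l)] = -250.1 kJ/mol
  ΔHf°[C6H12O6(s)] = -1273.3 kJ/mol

ΔH°rxn = -1240.4 kJ/mol

Products: 1·(+0.0) + 2·(-108.6) + 1·(-1273.3) = -1490.5
Reactants: 1·(-250.1) + 4·(+0.0) = -250.1
ΔH°rxn = (-1490.5) − (-250.1) = -1240.4 kJ/mol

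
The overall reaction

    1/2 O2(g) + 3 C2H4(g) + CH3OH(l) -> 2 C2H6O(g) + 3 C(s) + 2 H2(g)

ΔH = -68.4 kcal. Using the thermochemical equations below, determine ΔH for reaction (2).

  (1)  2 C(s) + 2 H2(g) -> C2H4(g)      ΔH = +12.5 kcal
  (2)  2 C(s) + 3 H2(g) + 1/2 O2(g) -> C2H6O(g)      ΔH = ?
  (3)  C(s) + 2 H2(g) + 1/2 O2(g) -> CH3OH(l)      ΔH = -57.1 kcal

(1) reversed and × 3: (-3)·(+12.5) = -37.5 kcal
(2) × 2: contributes 2·x
(3) reversed: +57.1 kcal
-68.4 = (-37.5) + (+57.1) + 2·x
x = (-68.4 − (+19.6)) / (2) = -44.0 kcal

ΔH = -44.0 kcal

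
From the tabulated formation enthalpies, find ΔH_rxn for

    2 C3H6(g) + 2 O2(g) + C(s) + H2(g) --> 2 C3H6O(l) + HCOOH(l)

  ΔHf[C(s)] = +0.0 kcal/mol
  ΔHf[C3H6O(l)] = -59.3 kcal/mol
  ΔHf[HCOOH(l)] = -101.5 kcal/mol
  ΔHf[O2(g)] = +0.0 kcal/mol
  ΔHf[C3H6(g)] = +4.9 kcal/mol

Products: 2·(-59.3) + 1·(-101.5) = -220.1
Reactants: 2·(+4.9) + 2·(+0.0) + 1·(+0.0) + 1·(+0.0) = +9.8
ΔH_rxn = (-220.1) − (+9.8) = -229.9 kcal/mol

ΔH_rxn = -229.9 kcal/mol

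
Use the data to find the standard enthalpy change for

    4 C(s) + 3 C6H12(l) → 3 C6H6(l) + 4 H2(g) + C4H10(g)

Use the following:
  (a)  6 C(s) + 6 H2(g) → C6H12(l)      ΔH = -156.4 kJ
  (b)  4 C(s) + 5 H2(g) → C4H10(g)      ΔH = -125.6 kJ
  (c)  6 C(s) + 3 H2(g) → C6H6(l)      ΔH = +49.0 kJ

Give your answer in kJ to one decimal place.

(a) reversed and × 3: (-3)·(-156.4) = +469.2 kJ
(b) as written: -125.6 kJ
(c) × 3: (3)·(+49.0) = +147.0 kJ
Since enthalpy is a state function, ΔH = (+469.2) + (-125.6) + (+147.0) = 490.6 kJ

ΔH = 490.6 kJ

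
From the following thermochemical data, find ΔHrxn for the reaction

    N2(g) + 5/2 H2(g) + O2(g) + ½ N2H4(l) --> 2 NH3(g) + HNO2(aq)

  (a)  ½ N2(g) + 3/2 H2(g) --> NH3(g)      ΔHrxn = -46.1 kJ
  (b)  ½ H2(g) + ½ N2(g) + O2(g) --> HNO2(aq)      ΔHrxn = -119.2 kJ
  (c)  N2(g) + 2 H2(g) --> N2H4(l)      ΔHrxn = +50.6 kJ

ΔHrxn = -236.7 kJ

(a) × 2: (2)·(-46.1) = -92.2 kJ
(b) as written: -119.2 kJ
(c) reversed and × 1/2: (-1/2)·(+50.6) = -25.3 kJ
Since enthalpy is a state function, ΔHrxn = (2)·(-46.1) + (1)·(-119.2) + (-1/2)·(+50.6) = -236.7 kJ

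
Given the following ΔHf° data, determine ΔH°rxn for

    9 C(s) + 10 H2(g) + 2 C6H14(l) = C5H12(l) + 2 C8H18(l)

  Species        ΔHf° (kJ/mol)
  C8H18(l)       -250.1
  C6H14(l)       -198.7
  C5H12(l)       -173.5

ΔH°rxn = -276.3 kJ/mol

Products: 1·(-173.5) + 2·(-250.1) = -673.7
Reactants: 9·(+0.0) + 10·(+0.0) + 2·(-198.7) = -397.4
ΔH°rxn = (-673.7) − (-397.4) = -276.3 kJ/mol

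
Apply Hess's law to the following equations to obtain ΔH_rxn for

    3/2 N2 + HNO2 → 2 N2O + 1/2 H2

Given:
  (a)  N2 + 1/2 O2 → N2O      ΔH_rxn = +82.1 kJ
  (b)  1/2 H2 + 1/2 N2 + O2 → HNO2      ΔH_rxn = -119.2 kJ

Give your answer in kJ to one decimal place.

(a) × 2: (2)·(+82.1) = +164.2 kJ
(b) reversed: +119.2 kJ
By Hess's law, ΔH_rxn = (+164.2) + (+119.2) = 283.4 kJ

ΔH_rxn = 283.4 kJ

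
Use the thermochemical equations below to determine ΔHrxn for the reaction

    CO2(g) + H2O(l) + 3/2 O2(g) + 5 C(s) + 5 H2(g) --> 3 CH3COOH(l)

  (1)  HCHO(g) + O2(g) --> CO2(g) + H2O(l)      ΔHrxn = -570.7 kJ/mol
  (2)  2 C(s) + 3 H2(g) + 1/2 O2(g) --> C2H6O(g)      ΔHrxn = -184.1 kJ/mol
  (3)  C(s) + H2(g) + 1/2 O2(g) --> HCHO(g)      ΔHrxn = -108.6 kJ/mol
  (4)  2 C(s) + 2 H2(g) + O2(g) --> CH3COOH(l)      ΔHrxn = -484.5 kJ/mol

(1) reversed (CO2(g) must end up as a reactant): +570.7 kJ/mol
(2): not needed (C2H6O(g) appears nowhere else).
(3) reversed: +108.6 kJ/mol
(4) × 3 (×3 to match 3 CH3COOH(l) in the target): (3)·(-484.5) = -1453.5 kJ/mol
By Hess's law, ΔHrxn = (-1)·(-570.7) + (-1)·(-108.6) + (3)·(-484.5) = -774.2 kJ/mol

ΔHrxn = -774.2 kJ/mol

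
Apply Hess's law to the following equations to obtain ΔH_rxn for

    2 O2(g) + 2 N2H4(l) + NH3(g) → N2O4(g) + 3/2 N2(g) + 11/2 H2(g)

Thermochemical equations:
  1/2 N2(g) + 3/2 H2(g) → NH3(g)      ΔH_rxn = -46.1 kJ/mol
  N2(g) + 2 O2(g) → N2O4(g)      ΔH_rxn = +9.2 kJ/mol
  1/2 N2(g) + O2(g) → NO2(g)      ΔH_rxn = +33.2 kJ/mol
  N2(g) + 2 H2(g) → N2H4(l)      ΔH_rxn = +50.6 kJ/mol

equation 1 reversed: +46.1 kJ/mol
equation 2 as written: +9.2 kJ/mol
equation 3: not needed.
equation 4 reversed and × 2: (-2)·(+50.6) = -101.2 kJ/mol
ΔH_rxn = (-1)·(-46.1) + (1)·(+9.2) + (-2)·(+50.6) = -45.9 kJ/mol

ΔH_rxn = -45.9 kJ/mol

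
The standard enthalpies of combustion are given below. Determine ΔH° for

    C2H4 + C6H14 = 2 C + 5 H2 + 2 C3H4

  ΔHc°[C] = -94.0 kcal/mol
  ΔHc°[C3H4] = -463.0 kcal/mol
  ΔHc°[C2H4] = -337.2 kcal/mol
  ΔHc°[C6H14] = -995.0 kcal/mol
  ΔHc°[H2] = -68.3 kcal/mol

ΔH° = 123.3 kcal/mol

With combustion enthalpies, reactants minus products:
= [1·(-337.2) + 1·(-995.0)] − [2·(-94.0) + 5·(-68.3) + 2·(-463.0)]
= 123.3 kcal/mol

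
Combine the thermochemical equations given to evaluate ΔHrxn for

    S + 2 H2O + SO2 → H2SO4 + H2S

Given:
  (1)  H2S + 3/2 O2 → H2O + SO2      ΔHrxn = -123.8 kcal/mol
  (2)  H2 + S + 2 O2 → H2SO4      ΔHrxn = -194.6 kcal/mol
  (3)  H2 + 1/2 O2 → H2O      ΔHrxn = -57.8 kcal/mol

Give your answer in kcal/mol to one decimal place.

(1) reversed (H2S must end up as a product): +123.8 kcal/mol
(2) as written (H2SO4 already on the product side): -194.6 kcal/mol
(3) reversed: +57.8 kcal/mol
ΔHrxn = (+123.8) + (-194.6) + (+57.8) = -13.0 kcal/mol

ΔHrxn = -13.0 kcal/mol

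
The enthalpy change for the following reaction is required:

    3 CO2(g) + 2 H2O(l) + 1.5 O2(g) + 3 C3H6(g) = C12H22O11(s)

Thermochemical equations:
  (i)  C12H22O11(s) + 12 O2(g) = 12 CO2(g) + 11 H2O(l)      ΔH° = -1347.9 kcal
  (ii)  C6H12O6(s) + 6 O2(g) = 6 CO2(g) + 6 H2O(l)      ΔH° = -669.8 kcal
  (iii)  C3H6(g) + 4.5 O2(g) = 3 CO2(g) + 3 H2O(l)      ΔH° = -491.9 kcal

ΔH° = -127.8 kcal

(i) reversed: +1347.9 kcal
(ii): not needed.
(iii) × 3: (3)·(-491.9) = -1475.7 kcal
Summing the manipulated equations, ΔH° = (-1)·(-1347.9) + (3)·(-491.9) = -127.8 kcal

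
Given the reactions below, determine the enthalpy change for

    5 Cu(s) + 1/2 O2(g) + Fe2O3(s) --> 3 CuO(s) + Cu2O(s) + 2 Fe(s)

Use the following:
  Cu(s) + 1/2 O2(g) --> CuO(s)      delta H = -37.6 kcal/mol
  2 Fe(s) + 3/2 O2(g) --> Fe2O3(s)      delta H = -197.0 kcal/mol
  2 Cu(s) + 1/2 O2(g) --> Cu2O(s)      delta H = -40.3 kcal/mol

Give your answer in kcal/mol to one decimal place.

equation 1 × 3: (3)·(-37.6) = -112.8 kcal/mol
equation 2 reversed: +197.0 kcal/mol
equation 3 as written: -40.3 kcal/mol
delta H = (3)·(-37.6) + (-1)·(-197.0) + (1)·(-40.3) = 43.9 kcal/mol

delta H = 43.9 kcal/mol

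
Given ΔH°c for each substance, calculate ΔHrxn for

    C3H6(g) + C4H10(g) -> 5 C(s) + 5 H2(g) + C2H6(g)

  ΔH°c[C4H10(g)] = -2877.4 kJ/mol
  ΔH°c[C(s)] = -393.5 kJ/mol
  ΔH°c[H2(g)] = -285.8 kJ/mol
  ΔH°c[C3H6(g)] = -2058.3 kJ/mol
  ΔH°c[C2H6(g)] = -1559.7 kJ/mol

ΔHrxn = 20.5 kJ/mol

With combustion enthalpies, reactants minus products:
= [1·(-2058.3) + 1·(-2877.4)] − [5·(-393.5) + 5·(-285.8) + 1·(-1559.7)]
= 20.5 kJ/mol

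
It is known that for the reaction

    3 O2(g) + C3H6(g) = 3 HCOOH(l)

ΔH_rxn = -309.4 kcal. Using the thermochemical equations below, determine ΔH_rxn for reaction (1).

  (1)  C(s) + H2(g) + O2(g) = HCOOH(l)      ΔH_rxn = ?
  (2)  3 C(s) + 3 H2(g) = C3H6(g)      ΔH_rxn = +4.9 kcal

ΔH_rxn = -101.5 kcal

(1) × 3 (×3 to match 3 HCOOH(l) in the target): contributes 3·x
(2) reversed (reverse to put C3H6(g) on the reactant side): -4.9 kcal
-309.4 = (-4.9) + 3·x
x = (-309.4 − (-4.9)) / (3) = -101.5 kcal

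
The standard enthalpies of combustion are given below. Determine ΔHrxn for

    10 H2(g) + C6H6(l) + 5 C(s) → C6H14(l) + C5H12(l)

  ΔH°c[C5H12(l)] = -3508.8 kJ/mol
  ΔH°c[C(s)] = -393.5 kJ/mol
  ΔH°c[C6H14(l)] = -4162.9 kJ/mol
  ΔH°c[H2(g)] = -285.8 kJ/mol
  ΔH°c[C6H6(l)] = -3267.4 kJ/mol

ΔHrxn = -421.2 kJ/mol

With combustion enthalpies, reactants minus products:
= [10·(-285.8) + 1·(-3267.4) + 5·(-393.5)] − [1·(-4162.9) + 1·(-3508.8)]
= -421.2 kJ/mol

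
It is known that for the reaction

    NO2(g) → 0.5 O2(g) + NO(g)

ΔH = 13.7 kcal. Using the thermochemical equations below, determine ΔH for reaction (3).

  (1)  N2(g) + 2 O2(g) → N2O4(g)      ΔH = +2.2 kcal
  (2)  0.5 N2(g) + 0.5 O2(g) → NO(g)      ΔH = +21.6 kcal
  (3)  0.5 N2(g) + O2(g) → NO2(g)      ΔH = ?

ΔH = 7.9 kcal

(1): not needed (N2O4(g) appears nowhere else).
(2) as written (NO(g) already on the product side): +21.6 kcal
(3) reversed (reverse to put NO2(g) on the reactant side): contributes −x
+13.7 = (+21.6) − x
x = (+13.7 − (+21.6)) / (-1) = 7.9 kcal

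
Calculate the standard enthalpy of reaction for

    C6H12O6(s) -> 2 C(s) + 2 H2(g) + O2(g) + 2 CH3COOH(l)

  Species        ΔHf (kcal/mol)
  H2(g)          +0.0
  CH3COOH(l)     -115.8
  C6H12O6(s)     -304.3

ΔH_rxn = 72.7 kcal/mol

Products: 2·(+0.0) + 2·(+0.0) + 1·(+0.0) + 2·(-115.8) = -231.6
Reactants: 1·(-304.3) = -304.3
ΔH_rxn = (-231.6) − (-304.3) = 72.7 kcal/mol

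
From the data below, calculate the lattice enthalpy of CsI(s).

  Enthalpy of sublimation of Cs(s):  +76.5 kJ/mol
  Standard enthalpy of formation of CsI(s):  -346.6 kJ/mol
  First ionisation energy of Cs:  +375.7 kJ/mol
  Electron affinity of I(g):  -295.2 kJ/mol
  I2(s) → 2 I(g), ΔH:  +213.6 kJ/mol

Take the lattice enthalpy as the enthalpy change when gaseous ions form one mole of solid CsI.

U = -610.4 kJ/mol

ΔHf° = 1·ΔHsub + 1·(ΣIE) + 1/2·D(I2) + 1·EA + U
-346.6 = 1·(+76.5) + 1·(+375.7) + 1/2·(+213.6) + 1·(-295.2) + U
U = -346.6 − (+263.8) = -610.4 kJ/mol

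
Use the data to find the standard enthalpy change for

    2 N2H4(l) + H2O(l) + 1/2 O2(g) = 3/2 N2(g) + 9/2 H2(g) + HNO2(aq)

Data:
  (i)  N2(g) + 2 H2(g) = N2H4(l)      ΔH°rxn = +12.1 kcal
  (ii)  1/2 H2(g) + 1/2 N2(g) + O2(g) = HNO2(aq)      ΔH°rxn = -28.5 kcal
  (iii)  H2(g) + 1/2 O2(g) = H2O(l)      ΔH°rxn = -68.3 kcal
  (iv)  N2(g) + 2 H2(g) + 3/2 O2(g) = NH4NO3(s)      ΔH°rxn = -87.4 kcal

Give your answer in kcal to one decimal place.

ΔH°rxn = 15.6 kcal

(i) reversed and × 2: (-2)·(+12.1) = -24.2 kcal
(ii) as written: -28.5 kcal
(iii) reversed: +68.3 kcal
(iv): not needed.
ΔH°rxn = (-24.2) + (-28.5) + (+68.3) = 15.6 kcal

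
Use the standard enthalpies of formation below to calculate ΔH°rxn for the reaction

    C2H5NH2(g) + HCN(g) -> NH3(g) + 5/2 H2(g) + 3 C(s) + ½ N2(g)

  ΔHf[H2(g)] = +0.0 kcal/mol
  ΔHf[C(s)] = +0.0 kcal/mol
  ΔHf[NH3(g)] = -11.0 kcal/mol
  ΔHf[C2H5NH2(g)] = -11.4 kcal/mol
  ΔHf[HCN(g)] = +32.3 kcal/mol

ΔH°rxn = Σ nΔHf°(products) − Σ nΔHf°(reactants).
Products: 1·(-11.0) + 5/2·(+0.0) + 3·(+0.0) + 1/2·(+0.0) = -11.0
Reactants: 1·(-11.4) + 1·(+32.3) = +20.9
ΔH°rxn = (-11.0) − (+20.9) = -31.9 kcal/mol

ΔH°rxn = -31.9 kcal/mol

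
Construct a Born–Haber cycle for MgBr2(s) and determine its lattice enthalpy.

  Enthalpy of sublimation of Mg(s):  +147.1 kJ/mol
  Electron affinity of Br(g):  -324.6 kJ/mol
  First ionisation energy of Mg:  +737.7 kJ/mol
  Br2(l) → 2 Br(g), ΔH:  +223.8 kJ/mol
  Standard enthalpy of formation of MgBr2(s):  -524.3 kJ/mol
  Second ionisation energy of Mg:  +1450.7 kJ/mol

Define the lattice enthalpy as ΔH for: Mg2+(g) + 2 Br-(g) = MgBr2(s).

ΔHf° = 1·ΔHsub + 1·(ΣIE) + 1·D(Br2) + 2·EA + U
-524.3 = 1·(+147.1) + 1·(+2188.4) + 1·(+223.8) + 2·(-324.6) + U
U = -524.3 − (+1910.1) = -2434.4 kJ/mol

U = -2434.4 kJ/mol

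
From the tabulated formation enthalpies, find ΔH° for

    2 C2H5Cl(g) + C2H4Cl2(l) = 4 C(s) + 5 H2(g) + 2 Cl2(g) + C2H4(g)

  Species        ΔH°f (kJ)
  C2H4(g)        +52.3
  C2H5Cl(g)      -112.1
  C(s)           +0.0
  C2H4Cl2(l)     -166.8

Products: 4·(+0.0) + 5·(+0.0) + 2·(+0.0) + 1·(+52.3) = +52.3
Reactants: 2·(-112.1) + 1·(-166.8) = -391.0
ΔH° = (+52.3) − (-391.0) = 443.3 kJ

ΔH° = 443.3 kJ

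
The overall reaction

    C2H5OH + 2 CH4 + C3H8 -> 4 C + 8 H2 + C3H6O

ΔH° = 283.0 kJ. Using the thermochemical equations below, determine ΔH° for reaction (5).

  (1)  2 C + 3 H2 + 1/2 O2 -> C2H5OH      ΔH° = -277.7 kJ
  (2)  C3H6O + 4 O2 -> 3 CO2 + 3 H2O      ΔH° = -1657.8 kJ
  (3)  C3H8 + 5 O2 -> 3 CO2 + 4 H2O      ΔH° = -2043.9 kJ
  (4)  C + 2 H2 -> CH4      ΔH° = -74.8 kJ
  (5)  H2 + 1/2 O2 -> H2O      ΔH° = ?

ΔH° = -241.8 kJ

(1) reversed (reverse to put C2H5OH on the reactant side): +277.7 kJ
(2) reversed (C3H6O must end up as a product): +1657.8 kJ
(3) as written (C3H8 already on the reactant side): -2043.9 kJ
(4) reversed and × 2 (reverse to put CH4 on the reactant side; ×2 to match 2 CH4 in the target): (-2)·(-74.8) = +149.6 kJ
(5) reversed: contributes −x
+283.0 = (+277.7) + (+1657.8) + (-2043.9) + (+149.6) − x
x = (+283.0 − (+41.2)) / (-1) = -241.8 kJ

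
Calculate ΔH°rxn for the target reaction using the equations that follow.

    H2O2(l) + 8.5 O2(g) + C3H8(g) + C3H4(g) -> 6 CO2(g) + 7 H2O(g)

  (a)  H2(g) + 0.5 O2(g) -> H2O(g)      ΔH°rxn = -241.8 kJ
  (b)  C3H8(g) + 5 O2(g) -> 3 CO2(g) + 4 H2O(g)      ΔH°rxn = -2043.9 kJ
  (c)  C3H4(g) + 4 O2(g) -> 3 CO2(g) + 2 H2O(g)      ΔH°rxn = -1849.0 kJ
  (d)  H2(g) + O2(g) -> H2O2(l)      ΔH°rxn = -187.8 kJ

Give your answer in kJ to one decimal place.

(a) as written: -241.8 kJ
(b) as written: -2043.9 kJ
(c) as written: -1849.0 kJ
(d) reversed: +187.8 kJ
Combining the equations, ΔH°rxn = (1)·(-241.8) + (1)·(-2043.9) + (1)·(-1849.0) + (-1)·(-187.8) = -3946.9 kJ

ΔH°rxn = -3946.9 kJ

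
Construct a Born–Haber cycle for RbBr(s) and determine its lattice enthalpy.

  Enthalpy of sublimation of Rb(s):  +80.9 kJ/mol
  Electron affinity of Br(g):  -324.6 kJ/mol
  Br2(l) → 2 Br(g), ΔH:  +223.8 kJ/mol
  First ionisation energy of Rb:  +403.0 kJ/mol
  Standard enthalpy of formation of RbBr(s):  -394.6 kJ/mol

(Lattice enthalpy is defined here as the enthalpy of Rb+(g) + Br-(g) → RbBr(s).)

ΔHf° = 1·ΔHsub + 1·(ΣIE) + 1/2·D(Br2) + 1·EA + U
-394.6 = 1·(+80.9) + 1·(+403.0) + 1/2·(+223.8) + 1·(-324.6) + U
U = -394.6 − (+271.2) = -665.8 kJ/mol

U = -665.8 kJ/mol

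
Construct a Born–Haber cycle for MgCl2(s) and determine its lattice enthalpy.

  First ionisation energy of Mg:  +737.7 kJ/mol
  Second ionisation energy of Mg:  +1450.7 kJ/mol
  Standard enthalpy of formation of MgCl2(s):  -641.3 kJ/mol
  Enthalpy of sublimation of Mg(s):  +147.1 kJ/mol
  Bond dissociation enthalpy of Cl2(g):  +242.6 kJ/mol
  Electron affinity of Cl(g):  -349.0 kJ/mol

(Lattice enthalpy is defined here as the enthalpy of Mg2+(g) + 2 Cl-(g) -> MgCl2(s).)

U = -2521.4 kJ/mol

ΔHf° = 1·ΔHsub + 1·(ΣIE) + 1·D(Cl2) + 2·EA + U
-641.3 = 1·(+147.1) + 1·(+2188.4) + 1·(+242.6) + 2·(-349.0) + U
U = -641.3 − (+1880.1) = -2521.4 kJ/mol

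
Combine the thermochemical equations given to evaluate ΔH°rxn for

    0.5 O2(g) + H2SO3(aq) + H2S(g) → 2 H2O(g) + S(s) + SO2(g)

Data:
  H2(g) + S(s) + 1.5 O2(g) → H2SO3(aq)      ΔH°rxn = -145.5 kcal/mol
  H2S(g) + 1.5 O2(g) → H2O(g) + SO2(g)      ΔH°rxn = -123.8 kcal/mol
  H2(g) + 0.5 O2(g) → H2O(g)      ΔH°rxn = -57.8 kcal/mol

ΔH°rxn = -36.1 kcal/mol

equation 1 reversed (reverse to put H2SO3(aq) on the reactant side): +145.5 kcal/mol
equation 2 as written (H2S(g) already on the reactant side): -123.8 kcal/mol
equation 3 as written: -57.8 kcal/mol
Since enthalpy is a state function, ΔH°rxn = (+145.5) + (-123.8) + (-57.8) = -36.1 kcal/mol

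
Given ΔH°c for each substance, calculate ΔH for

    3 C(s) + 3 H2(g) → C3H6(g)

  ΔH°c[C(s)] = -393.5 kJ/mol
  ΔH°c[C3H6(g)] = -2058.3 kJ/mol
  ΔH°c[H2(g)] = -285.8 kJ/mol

ΔH = 20.4 kJ/mol

With combustion enthalpies, reactants minus products:
= [3·(-393.5) + 3·(-285.8)] − [1·(-2058.3)]
= 20.4 kJ/mol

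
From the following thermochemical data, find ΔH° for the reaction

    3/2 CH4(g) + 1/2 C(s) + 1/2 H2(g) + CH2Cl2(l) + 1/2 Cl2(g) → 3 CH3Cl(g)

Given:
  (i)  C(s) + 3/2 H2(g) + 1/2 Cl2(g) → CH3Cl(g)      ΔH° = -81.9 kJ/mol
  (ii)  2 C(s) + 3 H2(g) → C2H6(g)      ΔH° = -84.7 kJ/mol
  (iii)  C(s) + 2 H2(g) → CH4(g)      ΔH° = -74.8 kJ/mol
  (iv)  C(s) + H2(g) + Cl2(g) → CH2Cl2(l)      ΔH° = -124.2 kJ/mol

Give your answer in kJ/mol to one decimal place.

ΔH° = -9.3 kJ/mol

(i) × 3: (3)·(-81.9) = -245.7 kJ/mol
(ii): not needed.
(iii) reversed and × 3/2: (-3/2)·(-74.8) = +112.2 kJ/mol
(iv) reversed: +124.2 kJ/mol
Since enthalpy is a state function, ΔH° = (3)·(-81.9) + (-3/2)·(-74.8) + (-1)·(-124.2) = -9.3 kJ/mol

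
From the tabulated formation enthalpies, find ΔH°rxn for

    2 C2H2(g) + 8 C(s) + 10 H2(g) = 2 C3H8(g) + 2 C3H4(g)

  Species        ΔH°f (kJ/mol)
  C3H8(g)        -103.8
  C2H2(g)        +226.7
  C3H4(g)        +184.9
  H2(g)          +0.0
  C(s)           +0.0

ΔH°rxn = -291.2 kJ/mol

Products: 2·(-103.8) + 2·(+184.9) = +162.2
Reactants: 2·(+226.7) + 8·(+0.0) + 10·(+0.0) = +453.4
ΔH°rxn = (+162.2) − (+453.4) = -291.2 kJ/mol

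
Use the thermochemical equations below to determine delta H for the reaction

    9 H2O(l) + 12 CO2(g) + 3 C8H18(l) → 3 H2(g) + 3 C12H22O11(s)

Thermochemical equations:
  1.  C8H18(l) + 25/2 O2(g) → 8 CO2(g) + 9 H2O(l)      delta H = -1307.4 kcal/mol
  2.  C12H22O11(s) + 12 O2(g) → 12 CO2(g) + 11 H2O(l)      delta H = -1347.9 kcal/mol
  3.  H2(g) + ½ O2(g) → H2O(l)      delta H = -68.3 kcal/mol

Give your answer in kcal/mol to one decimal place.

delta H = 326.4 kcal/mol

eq. 1 × 3: (3)·(-1307.4) = -3922.2 kcal/mol
eq. 2 reversed and × 3: (-3)·(-1347.9) = +4043.7 kcal/mol
eq. 3 reversed and × 3: (-3)·(-68.3) = +204.9 kcal/mol
delta H = (-3922.2) + (+4043.7) + (+204.9) = 326.4 kcal/mol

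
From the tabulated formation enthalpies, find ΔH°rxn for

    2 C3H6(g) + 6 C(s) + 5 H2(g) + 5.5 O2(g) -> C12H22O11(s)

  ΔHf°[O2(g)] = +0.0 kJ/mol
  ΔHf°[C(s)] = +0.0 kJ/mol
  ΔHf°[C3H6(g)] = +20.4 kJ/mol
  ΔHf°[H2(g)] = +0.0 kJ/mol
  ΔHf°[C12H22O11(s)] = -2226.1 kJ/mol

ΔH°rxn = -2266.9 kJ/mol

Products: 1·(-2226.1) = -2226.1
Reactants: 2·(+20.4) + 6·(+0.0) + 5·(+0.0) + 11/2·(+0.0) = +40.8
ΔH°rxn = (-2226.1) − (+40.8) = -2266.9 kJ/mol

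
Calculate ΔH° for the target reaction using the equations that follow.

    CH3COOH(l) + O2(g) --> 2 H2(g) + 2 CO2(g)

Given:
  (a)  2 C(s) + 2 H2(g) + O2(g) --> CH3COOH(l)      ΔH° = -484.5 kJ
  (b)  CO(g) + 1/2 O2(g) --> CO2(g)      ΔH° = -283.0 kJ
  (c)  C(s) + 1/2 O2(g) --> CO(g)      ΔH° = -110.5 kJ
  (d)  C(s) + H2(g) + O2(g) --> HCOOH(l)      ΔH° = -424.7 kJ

(a) reversed: +484.5 kJ
(b) × 2: (2)·(-283.0) = -566.0 kJ
(c) × 2: (2)·(-110.5) = -221.0 kJ
(d): not needed.
By Hess's law, ΔH° = (+484.5) + (-566.0) + (-221.0) = -302.5 kJ

ΔH° = -302.5 kJ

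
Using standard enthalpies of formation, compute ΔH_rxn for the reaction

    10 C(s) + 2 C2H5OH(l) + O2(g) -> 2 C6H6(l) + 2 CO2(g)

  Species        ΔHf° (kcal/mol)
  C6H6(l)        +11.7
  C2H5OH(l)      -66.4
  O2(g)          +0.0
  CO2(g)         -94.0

ΔH_rxn = -31.8 kcal/mol

ΔH°rxn = Σ nΔHf°(products) − Σ nΔHf°(reactants).
Products: 2·(+11.7) + 2·(-94.0) = -164.6
Reactants: 10·(+0.0) + 2·(-66.4) + 1·(+0.0) = -132.8
ΔH_rxn = (-164.6) − (-132.8) = -31.8 kcal/mol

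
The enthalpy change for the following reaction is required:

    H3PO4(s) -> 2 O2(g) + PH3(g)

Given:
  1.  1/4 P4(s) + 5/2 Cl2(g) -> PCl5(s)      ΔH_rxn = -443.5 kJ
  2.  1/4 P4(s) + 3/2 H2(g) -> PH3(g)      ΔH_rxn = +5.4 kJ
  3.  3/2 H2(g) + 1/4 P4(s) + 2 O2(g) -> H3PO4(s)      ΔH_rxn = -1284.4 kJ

ΔH_rxn = 1289.8 kJ

eq. 1: not needed.
eq. 2 as written: +5.4 kJ
eq. 3 reversed: +1284.4 kJ
ΔH_rxn = (1)·(+5.4) + (-1)·(-1284.4) = 1289.8 kJ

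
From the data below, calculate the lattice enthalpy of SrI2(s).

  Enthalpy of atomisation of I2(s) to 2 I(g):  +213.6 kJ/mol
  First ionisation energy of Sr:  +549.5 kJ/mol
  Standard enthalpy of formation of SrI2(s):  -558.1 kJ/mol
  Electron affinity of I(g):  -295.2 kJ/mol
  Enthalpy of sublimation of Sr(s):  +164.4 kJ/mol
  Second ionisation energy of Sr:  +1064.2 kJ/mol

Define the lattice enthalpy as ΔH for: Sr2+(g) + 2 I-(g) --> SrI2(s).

U = -1959.4 kJ/mol

ΔHf° = 1·ΔHsub + 1·(ΣIE) + 1·D(I2) + 2·EA + U
-558.1 = 1·(+164.4) + 1·(+1613.7) + 1·(+213.6) + 2·(-295.2) + U
U = -558.1 − (+1401.3) = -1959.4 kJ/mol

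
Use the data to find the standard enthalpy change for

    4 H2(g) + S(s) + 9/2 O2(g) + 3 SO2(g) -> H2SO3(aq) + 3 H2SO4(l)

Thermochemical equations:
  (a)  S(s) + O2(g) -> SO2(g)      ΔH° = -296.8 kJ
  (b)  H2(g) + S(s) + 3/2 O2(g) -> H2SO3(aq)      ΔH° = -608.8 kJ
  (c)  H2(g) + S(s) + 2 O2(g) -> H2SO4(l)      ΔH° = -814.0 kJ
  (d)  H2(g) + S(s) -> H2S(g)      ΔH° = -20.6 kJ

(a) reversed and × 3: (-3)·(-296.8) = +890.4 kJ
(b) as written: -608.8 kJ
(c) × 3: (3)·(-814.0) = -2442.0 kJ
(d): not needed.
Summing the manipulated equations, ΔH° = (-3)·(-296.8) + (1)·(-608.8) + (3)·(-814.0) = -2160.4 kJ

ΔH° = -2160.4 kJ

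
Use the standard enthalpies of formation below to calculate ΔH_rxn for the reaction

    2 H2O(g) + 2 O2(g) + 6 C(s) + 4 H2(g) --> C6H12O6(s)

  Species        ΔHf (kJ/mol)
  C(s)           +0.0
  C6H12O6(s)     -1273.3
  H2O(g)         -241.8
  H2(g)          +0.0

ΔH_rxn = -789.7 kJ/mol

Products: 1·(-1273.3) = -1273.3
Reactants: 2·(-241.8) + 2·(+0.0) + 6·(+0.0) + 4·(+0.0) = -483.6
ΔH_rxn = (-1273.3) − (-483.6) = -789.7 kJ/mol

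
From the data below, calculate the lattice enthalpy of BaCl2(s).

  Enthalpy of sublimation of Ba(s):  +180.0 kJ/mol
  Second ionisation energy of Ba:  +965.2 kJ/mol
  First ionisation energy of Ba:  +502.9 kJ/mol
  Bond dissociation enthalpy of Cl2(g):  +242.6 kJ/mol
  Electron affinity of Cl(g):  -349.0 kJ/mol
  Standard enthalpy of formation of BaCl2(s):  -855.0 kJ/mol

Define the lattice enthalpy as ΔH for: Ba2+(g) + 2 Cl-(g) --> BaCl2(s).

ΔHf° = 1·ΔHsub + 1·(ΣIE) + 1·D(Cl2) + 2·EA + U
-855.0 = 1·(+180.0) + 1·(+1468.1) + 1·(+242.6) + 2·(-349.0) + U
U = -855.0 − (+1192.7) = -2047.7 kJ/mol

U = -2047.7 kJ/mol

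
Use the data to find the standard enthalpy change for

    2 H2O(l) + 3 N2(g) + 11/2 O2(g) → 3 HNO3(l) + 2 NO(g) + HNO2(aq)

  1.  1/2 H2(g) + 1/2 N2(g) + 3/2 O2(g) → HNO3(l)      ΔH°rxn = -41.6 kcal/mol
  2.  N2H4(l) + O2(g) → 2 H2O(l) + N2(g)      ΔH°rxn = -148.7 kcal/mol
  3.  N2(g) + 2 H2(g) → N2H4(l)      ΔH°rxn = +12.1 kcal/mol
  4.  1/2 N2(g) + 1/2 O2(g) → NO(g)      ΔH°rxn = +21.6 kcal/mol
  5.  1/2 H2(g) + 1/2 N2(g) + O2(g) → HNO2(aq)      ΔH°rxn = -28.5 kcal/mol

eq. 1 × 3 (×3 to match 3 HNO3(l) in the target): (3)·(-41.6) = -124.8 kcal/mol
eq. 2 reversed (H2O(l) must end up as a reactant): +148.7 kcal/mol
eq. 3 reversed: -12.1 kcal/mol
eq. 4 × 2 (×2 to match 2 NO(g) in the target): (2)·(+21.6) = +43.2 kcal/mol
eq. 5 as written (HNO2(aq) already on the product side): -28.5 kcal/mol
ΔH°rxn = (3)·(-41.6) + (-1)·(-148.7) + (-1)·(+12.1) + (2)·(+21.6) + (1)·(-28.5) = 26.5 kcal/mol

ΔH°rxn = 26.5 kcal/mol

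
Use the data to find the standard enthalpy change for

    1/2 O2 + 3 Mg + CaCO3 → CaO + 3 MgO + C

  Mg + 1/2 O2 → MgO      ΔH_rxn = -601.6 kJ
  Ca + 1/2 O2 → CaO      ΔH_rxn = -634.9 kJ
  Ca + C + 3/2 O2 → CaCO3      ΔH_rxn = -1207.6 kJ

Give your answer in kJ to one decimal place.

ΔH_rxn = -1232.1 kJ

equation 1 × 3 (scale by 3 for the 3 MgO): (3)·(-601.6) = -1804.8 kJ
equation 2 as written (CaO already on the product side): -634.9 kJ
equation 3 reversed (reverse to put CaCO3 on the reactant side): +1207.6 kJ
Combining the equations, ΔH_rxn = (-1804.8) + (-634.9) + (+1207.6) = -1232.1 kJ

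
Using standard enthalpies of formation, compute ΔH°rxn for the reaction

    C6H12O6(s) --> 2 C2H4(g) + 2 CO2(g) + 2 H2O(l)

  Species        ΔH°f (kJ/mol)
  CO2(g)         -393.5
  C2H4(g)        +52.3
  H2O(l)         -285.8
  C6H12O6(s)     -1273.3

Products: 2·(+52.3) + 2·(-393.5) + 2·(-285.8) = -1254.0
Reactants: 1·(-1273.3) = -1273.3
ΔH°rxn = (-1254.0) − (-1273.3) = 19.3 kJ/mol

ΔH°rxn = 19.3 kJ/mol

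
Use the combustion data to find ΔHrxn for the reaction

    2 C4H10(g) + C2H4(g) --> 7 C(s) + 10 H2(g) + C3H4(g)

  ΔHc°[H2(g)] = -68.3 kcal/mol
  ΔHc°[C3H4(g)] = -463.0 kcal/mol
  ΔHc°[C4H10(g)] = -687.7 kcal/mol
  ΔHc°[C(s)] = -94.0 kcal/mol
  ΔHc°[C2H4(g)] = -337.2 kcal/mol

ΔHrxn = 91.4 kcal/mol

With combustion enthalpies, reactants minus products:
= [2·(-687.7) + 1·(-337.2)] − [7·(-94.0) + 10·(-68.3) + 1·(-463.0)]
= 91.4 kcal/mol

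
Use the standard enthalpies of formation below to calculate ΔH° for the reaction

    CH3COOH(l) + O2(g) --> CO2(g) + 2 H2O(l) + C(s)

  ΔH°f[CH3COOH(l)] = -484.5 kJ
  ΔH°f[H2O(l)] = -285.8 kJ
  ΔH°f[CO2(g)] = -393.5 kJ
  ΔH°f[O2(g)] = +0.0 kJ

ΔH° = -480.6 kJ

ΔH°rxn = Σ nΔHf°(products) − Σ nΔHf°(reactants).
Products: 1·(-393.5) + 2·(-285.8) + 1·(+0.0) = -965.1
Reactants: 1·(-484.5) + 1·(+0.0) = -484.5
ΔH° = (-965.1) − (-484.5) = -480.6 kJ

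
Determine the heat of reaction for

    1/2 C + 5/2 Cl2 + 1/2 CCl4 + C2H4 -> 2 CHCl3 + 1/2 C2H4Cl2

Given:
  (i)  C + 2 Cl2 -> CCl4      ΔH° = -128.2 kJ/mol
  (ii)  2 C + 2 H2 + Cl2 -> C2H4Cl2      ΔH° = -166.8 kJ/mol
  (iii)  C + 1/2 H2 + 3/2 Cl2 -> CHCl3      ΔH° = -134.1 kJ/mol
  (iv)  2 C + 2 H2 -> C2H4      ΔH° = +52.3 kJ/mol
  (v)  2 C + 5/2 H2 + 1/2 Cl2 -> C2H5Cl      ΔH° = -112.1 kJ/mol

(i) reversed and × 1/2 (CCl4 must end up as a reactant; ×1/2 to match 1/2 CCl4 in the target): (-1/2)·(-128.2) = +64.1 kJ/mol
(ii) × 1/2 (scale by 1/2 for the 1/2 C2H4Cl2): (1/2)·(-166.8) = -83.4 kJ/mol
(iii) × 2 (scale by 2 for the 2 CHCl3): (2)·(-134.1) = -268.2 kJ/mol
(iv) reversed (reverse to put C2H4 on the reactant side): -52.3 kJ/mol
(v): not needed (C2H5Cl appears nowhere else).
By Hess's law, ΔH° = (-1/2)·(-128.2) + (1/2)·(-166.8) + (2)·(-134.1) + (-1)·(+52.3) = -339.8 kJ/mol

ΔH° = -339.8 kJ/mol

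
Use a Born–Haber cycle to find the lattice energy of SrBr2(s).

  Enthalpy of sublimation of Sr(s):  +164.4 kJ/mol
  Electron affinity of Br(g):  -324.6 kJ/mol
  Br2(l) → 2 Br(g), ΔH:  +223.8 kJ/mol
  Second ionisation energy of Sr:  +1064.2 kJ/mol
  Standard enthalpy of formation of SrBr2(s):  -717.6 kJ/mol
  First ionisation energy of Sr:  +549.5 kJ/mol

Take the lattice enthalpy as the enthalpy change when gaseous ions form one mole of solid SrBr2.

U = -2070.3 kJ/mol

ΔHf° = 1·ΔHsub + 1·(ΣIE) + 1·D(Br2) + 2·EA + U
-717.6 = 1·(+164.4) + 1·(+1613.7) + 1·(+223.8) + 2·(-324.6) + U
U = -717.6 − (+1352.7) = -2070.3 kJ/mol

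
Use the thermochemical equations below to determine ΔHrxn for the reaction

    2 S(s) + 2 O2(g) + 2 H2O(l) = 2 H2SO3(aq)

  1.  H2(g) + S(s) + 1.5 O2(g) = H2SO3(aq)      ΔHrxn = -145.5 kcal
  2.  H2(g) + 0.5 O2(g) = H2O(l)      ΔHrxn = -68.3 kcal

ΔHrxn = -154.4 kcal

eq. 1 × 2 (scale by 2 for the 2 H2SO3(aq)): (2)·(-145.5) = -291.0 kcal
eq. 2 reversed and × 2 (reverse to put H2O(l) on the reactant side; ×2 to match 2 H2O(l) in the target): (-2)·(-68.3) = +136.6 kcal
ΔHrxn = (-291.0) + (+136.6) = -154.4 kcal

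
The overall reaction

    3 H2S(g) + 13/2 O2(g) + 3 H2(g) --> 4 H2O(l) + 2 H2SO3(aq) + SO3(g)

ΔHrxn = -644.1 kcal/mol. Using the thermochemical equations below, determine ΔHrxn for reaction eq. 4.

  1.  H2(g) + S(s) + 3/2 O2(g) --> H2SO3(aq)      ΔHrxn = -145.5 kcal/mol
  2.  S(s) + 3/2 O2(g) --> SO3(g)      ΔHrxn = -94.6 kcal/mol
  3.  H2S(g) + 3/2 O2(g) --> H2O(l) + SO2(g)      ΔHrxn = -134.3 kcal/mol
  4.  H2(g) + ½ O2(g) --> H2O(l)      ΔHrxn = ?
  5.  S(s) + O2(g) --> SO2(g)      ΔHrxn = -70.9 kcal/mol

ΔHrxn = -68.3 kcal/mol

eq. 1 × 2 (×2 to match 2 H2SO3(aq) in the target): (2)·(-145.5) = -291.0 kcal/mol
eq. 2 as written (SO3(g) already on the product side): -94.6 kcal/mol
eq. 3 × 3 (×3 to match 3 H2S(g) in the target): (3)·(-134.3) = -402.9 kcal/mol
eq. 4 as written: contributes x
eq. 5 reversed and × 3: (-3)·(-70.9) = +212.7 kcal/mol
-644.1 = (-291.0) + (-94.6) + (-402.9) + (+212.7) + x
x = (-644.1 − (-575.8)) / (1) = -68.3 kcal/mol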